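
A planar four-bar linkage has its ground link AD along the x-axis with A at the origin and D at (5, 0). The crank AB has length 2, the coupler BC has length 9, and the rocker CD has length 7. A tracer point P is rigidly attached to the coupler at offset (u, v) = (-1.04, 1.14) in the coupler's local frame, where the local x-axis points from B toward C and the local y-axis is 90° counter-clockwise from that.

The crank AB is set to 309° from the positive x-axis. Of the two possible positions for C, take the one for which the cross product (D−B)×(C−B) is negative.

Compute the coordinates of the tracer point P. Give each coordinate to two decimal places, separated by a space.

0.82 -0.07

A=(0,0), D=(5.00,0)
B = A + 2.00·(cos309°, sin309°) = (1.2586, -1.5543)
|BD| = 4.0514
circle(B,9.00) ∩ circle(D,7.00): a=5.9750, h=6.7305
  candidates: C₊=(4.1943,6.9535) cross=27.268; C₋=(9.3585,-5.4775) cross=-27.268
  mode - wants cross < 0 → take C=(9.3585,-5.4775) (cross=-27.268)
ex = (C−B)/|BC| = (0.9000,-0.4359); ey = (0.4359,0.9000)
P = B + -1.04·ex + 1.14·ey = (0.8196,-0.0750)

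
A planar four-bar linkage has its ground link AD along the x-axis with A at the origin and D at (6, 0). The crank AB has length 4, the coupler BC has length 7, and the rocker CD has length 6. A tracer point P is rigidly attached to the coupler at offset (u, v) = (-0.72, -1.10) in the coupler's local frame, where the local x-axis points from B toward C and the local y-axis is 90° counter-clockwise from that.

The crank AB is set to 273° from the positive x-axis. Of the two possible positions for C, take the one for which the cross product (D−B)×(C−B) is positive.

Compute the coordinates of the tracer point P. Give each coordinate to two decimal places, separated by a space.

1.25 -4.80

A=(0,0), D=(6.00,0)
B = A + 4.00·(cos273°, sin273°) = (0.2093, -3.9945)
|BD| = 7.0348
circle(B,7.00) ∩ circle(D,6.00): a=4.4414, h=5.4106
  candidates: C₊=(0.7930,2.9811) cross=38.062; C₋=(6.9375,-5.9263) cross=-38.062
  mode + wants cross > 0 → take C=(0.7930,2.9811) (cross=38.062)
ex = (C−B)/|BC| = (0.0834,0.9965); ey = (-0.9965,0.0834)
P = B + -0.72·ex + -1.10·ey = (1.2455,-4.8037)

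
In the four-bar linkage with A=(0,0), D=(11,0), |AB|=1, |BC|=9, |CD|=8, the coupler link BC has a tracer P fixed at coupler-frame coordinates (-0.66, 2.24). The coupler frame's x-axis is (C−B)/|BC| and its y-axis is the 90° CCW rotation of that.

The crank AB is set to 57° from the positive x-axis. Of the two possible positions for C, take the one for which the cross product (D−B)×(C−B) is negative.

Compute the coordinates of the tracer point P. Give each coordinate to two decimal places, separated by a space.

1.91 2.73

A=(0,0), D=(11.00,0)
B = A + 1.00·(cos57°, sin57°) = (0.5446, 0.8387)
|BD| = 10.4889
circle(B,9.00) ∩ circle(D,8.00): a=6.0548, h=6.6587
  candidates: C₊=(7.1125,6.9920) cross=69.843; C₋=(6.0477,-6.2829) cross=-69.843
  mode - wants cross < 0 → take C=(6.0477,-6.2829) (cross=-69.843)
ex = (C−B)/|BC| = (0.6114,-0.7913); ey = (0.7913,0.6114)
P = B + -0.66·ex + 2.24·ey = (1.9136,2.7306)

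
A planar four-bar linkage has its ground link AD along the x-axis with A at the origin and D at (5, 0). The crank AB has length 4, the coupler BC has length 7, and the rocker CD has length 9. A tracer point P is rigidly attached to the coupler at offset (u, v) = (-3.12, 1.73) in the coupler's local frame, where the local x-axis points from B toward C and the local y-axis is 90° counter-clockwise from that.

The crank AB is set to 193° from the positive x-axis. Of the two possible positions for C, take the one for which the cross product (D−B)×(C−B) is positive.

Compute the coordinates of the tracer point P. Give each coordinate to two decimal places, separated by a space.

A=(0,0), D=(5.00,0)
B = A + 4.00·(cos193°, sin193°) = (-3.8975, -0.8998)
|BD| = 8.9429
circle(B,7.00) ∩ circle(D,9.00): a=2.6823, h=6.4657
  candidates: C₊=(-1.8794,5.8030) cross=57.822; C₋=(-0.5782,-7.0628) cross=-57.822
  mode + wants cross > 0 → take C=(-1.8794,5.8030) (cross=57.822)
ex = (C−B)/|BC| = (0.2883,0.9575); ey = (-0.9575,0.2883)
P = B + -3.12·ex + 1.73·ey = (-6.4535,-3.3886)

-6.45 -3.39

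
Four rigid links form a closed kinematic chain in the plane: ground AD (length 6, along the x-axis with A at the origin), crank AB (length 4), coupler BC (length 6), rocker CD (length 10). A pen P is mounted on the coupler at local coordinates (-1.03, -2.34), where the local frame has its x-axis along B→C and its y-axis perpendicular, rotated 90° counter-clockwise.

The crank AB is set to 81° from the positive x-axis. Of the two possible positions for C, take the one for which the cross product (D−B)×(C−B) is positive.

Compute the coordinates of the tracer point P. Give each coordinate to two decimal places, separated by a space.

A=(0,0), D=(6.00,0)
B = A + 4.00·(cos81°, sin81°) = (0.6257, 3.9508)
|BD| = 6.6702
circle(B,6.00) ∩ circle(D,10.00): a=-1.4624, h=5.8191
  candidates: C₊=(2.8941,9.5054) cross=38.814; C₋=(-3.9992,0.1284) cross=-38.814
  mode + wants cross > 0 → take C=(2.8941,9.5054) (cross=38.814)
ex = (C−B)/|BC| = (0.3781,0.9258); ey = (-0.9258,0.3781)
P = B + -1.03·ex + -2.34·ey = (2.4027,2.1125)

2.40 2.11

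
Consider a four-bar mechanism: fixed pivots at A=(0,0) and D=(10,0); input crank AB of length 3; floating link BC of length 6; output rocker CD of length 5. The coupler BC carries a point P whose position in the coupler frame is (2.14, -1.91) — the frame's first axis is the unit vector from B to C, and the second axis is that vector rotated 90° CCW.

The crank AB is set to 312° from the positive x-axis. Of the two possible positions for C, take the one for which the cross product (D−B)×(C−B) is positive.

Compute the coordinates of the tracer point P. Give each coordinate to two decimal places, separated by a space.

A=(0,0), D=(10.00,0)
B = A + 3.00·(cos312°, sin312°) = (2.0074, -2.2294)
|BD| = 8.2977
circle(B,6.00) ∩ circle(D,5.00): a=4.8117, h=3.5844
  candidates: C₊=(5.6791,2.5159) cross=29.742; C₋=(7.6052,-4.3892) cross=-29.742
  mode + wants cross > 0 → take C=(5.6791,2.5159) (cross=29.742)
ex = (C−B)/|BC| = (0.6120,0.7909); ey = (-0.7909,0.6120)
P = B + 2.14·ex + -1.91·ey = (4.8276,-1.7058)

4.83 -1.71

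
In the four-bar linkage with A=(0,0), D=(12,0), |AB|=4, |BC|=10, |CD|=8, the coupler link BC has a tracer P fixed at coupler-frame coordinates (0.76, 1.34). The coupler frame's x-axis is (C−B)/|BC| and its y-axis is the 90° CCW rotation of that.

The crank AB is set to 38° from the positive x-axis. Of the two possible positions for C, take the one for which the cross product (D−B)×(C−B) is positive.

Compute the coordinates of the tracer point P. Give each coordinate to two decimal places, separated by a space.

A=(0,0), D=(12.00,0)
B = A + 4.00·(cos38°, sin38°) = (3.1520, 2.4626)
|BD| = 9.1843
circle(B,10.00) ∩ circle(D,8.00): a=6.5520, h=7.5545
  candidates: C₊=(11.4898,7.9837) cross=69.383; C₋=(7.4385,-6.5721) cross=-69.383
  mode + wants cross > 0 → take C=(11.4898,7.9837) (cross=69.383)
ex = (C−B)/|BC| = (0.8338,0.5521); ey = (-0.5521,0.8338)
P = B + 0.76·ex + 1.34·ey = (3.0459,3.9995)

3.05 4.00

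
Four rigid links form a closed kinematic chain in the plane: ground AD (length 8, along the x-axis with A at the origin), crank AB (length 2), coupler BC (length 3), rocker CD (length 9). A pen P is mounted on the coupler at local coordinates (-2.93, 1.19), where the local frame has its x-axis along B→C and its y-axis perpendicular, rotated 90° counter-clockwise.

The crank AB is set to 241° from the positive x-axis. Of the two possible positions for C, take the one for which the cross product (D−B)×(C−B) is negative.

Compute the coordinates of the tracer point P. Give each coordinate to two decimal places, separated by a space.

A=(0,0), D=(8.00,0)
B = A + 2.00·(cos241°, sin241°) = (-0.9696, -1.7492)
|BD| = 9.1386
circle(B,3.00) ∩ circle(D,9.00): a=0.6300, h=2.9331
  candidates: C₊=(-0.9127,1.2502) cross=26.805; C₋=(0.2101,-4.5075) cross=-26.805
  mode - wants cross < 0 → take C=(0.2101,-4.5075) (cross=-26.805)
ex = (C−B)/|BC| = (0.3932,-0.9194); ey = (0.9194,0.3932)
P = B + -2.93·ex + 1.19·ey = (-1.0277,1.4127)

-1.03 1.41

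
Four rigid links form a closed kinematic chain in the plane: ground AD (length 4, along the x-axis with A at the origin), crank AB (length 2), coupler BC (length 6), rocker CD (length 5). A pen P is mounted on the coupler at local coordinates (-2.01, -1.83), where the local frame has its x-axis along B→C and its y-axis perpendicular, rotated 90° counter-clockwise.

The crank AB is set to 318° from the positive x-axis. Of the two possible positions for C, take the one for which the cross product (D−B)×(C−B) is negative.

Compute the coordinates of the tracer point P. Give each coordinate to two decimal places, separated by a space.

A=(0,0), D=(4.00,0)
B = A + 2.00·(cos318°, sin318°) = (1.4863, -1.3383)
|BD| = 2.8478
circle(B,6.00) ∩ circle(D,5.00): a=3.3552, h=4.9742
  candidates: C₊=(2.1104,4.6292) cross=14.165; C₋=(6.7855,-4.1522) cross=-14.165
  mode - wants cross < 0 → take C=(6.7855,-4.1522) (cross=-14.165)
ex = (C−B)/|BC| = (0.8832,-0.4690); ey = (0.4690,0.8832)
P = B + -2.01·ex + -1.83·ey = (-1.1472,-2.0118)

-1.15 -2.01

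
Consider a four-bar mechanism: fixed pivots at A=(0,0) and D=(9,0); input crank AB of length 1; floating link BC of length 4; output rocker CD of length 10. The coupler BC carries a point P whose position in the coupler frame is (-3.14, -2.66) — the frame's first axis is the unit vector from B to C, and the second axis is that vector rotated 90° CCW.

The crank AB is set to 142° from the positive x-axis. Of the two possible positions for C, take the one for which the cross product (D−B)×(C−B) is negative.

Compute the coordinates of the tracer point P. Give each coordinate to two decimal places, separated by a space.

-3.73 3.49

A=(0,0), D=(9.00,0)
B = A + 1.00·(cos142°, sin142°) = (-0.7880, 0.6157)
|BD| = 9.8074
circle(B,4.00) ∩ circle(D,10.00): a=0.6212, h=3.9515
  candidates: C₊=(0.0800,4.5203) cross=38.753; C₋=(-0.4161,-3.3670) cross=-38.753
  mode - wants cross < 0 → take C=(-0.4161,-3.3670) (cross=-38.753)
ex = (C−B)/|BC| = (0.0930,-0.9957); ey = (0.9957,0.0930)
P = B + -3.14·ex + -2.66·ey = (-3.7284,3.4948)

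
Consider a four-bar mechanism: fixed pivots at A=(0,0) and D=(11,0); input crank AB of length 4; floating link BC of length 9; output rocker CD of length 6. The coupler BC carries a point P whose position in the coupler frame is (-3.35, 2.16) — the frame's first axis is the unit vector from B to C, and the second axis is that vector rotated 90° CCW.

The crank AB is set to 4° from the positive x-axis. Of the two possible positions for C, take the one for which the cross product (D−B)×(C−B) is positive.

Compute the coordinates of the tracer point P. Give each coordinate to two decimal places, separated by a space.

0.03 -0.18

A=(0,0), D=(11.00,0)
B = A + 4.00·(cos4°, sin4°) = (3.9903, 0.2790)
|BD| = 7.0153
circle(B,9.00) ∩ circle(D,6.00): a=6.7149, h=5.9925
  candidates: C₊=(10.9382,5.9997) cross=42.039; C₋=(10.4615,-5.9758) cross=-42.039
  mode + wants cross > 0 → take C=(10.9382,5.9997) (cross=42.039)
ex = (C−B)/|BC| = (0.7720,0.6356); ey = (-0.6356,0.7720)
P = B + -3.35·ex + 2.16·ey = (0.0311,-0.1828)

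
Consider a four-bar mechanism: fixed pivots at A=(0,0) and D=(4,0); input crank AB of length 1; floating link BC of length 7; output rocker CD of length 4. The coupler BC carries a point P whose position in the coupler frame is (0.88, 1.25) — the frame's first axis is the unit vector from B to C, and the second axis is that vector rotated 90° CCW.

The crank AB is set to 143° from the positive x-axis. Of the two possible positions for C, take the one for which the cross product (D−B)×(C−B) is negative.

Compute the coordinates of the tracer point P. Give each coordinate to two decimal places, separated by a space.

0.68 0.97

A=(0,0), D=(4.00,0)
B = A + 1.00·(cos143°, sin143°) = (-0.7986, 0.6018)
|BD| = 4.8362
circle(B,7.00) ∩ circle(D,4.00): a=5.8299, h=3.8746
  candidates: C₊=(5.4681,3.7209) cross=18.739; C₋=(4.5038,-3.9682) cross=-18.739
  mode - wants cross < 0 → take C=(4.5038,-3.9682) (cross=-18.739)
ex = (C−B)/|BC| = (0.7575,-0.6529); ey = (0.6529,0.7575)
P = B + 0.88·ex + 1.25·ey = (0.6840,0.9742)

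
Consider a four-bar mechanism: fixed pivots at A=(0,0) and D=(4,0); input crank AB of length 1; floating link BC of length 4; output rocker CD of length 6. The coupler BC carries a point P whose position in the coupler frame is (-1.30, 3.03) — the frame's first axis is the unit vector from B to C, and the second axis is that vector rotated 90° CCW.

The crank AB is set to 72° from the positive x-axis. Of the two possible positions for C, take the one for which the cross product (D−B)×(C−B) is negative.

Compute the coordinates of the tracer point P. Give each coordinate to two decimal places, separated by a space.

A=(0,0), D=(4.00,0)
B = A + 1.00·(cos72°, sin72°) = (0.3090, 0.9511)
|BD| = 3.8115
circle(B,4.00) ∩ circle(D,6.00): a=-0.7178, h=3.9351
  candidates: C₊=(0.5958,4.9408) cross=14.999; C₋=(-1.3680,-2.6804) cross=-14.999
  mode - wants cross < 0 → take C=(-1.3680,-2.6804) (cross=-14.999)
ex = (C−B)/|BC| = (-0.4193,-0.9079); ey = (0.9079,-0.4193)
P = B + -1.30·ex + 3.03·ey = (3.6049,0.8610)

3.60 0.86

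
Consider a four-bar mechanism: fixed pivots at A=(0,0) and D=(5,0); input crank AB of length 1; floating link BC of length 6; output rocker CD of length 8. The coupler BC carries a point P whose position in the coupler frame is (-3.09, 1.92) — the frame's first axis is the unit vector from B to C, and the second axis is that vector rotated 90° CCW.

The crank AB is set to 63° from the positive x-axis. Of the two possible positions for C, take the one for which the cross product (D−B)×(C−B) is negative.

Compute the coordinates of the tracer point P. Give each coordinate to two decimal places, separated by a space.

A=(0,0), D=(5.00,0)
B = A + 1.00·(cos63°, sin63°) = (0.4540, 0.8910)
|BD| = 4.6325
circle(B,6.00) ∩ circle(D,8.00): a=-0.7059, h=5.9583
  candidates: C₊=(0.9073,6.8739) cross=27.602; C₋=(-1.3847,-4.8203) cross=-27.602
  mode - wants cross < 0 → take C=(-1.3847,-4.8203) (cross=-27.602)
ex = (C−B)/|BC| = (-0.3065,-0.9519); ey = (0.9519,-0.3065)
P = B + -3.09·ex + 1.92·ey = (3.2285,3.2439)

3.23 3.24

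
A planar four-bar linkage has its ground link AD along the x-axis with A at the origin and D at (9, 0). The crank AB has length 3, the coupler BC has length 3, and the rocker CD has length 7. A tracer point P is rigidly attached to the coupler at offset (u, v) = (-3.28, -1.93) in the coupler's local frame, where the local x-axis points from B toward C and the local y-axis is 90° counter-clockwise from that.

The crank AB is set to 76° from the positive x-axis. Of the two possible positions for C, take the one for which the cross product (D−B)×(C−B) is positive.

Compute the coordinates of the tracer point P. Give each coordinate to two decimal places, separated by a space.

A=(0,0), D=(9.00,0)
B = A + 3.00·(cos76°, sin76°) = (0.7258, 2.9109)
|BD| = 8.7713
circle(B,3.00) ∩ circle(D,7.00): a=2.1055, h=2.1370
  candidates: C₊=(3.4211,4.2280) cross=18.744; C₋=(2.0028,0.1962) cross=-18.744
  mode + wants cross > 0 → take C=(3.4211,4.2280) (cross=18.744)
ex = (C−B)/|BC| = (0.8985,0.4391); ey = (-0.4391,0.8985)
P = B + -3.28·ex + -1.93·ey = (-1.3738,-0.2632)

-1.37 -0.26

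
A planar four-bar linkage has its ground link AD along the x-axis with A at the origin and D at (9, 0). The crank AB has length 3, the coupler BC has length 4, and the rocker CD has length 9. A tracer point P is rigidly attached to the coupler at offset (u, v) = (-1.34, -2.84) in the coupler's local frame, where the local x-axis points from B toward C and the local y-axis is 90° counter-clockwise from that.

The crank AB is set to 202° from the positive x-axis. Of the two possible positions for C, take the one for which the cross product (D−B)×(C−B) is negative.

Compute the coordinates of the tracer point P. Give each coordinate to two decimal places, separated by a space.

A=(0,0), D=(9.00,0)
B = A + 3.00·(cos202°, sin202°) = (-2.7816, -1.1238)
|BD| = 11.8350
circle(B,4.00) ∩ circle(D,9.00): a=3.1714, h=2.4376
  candidates: C₊=(0.1441,1.6039) cross=28.849; C₋=(0.6070,-3.2493) cross=-28.849
  mode - wants cross < 0 → take C=(0.6070,-3.2493) (cross=-28.849)
ex = (C−B)/|BC| = (0.8471,-0.5314); ey = (0.5314,0.8471)
P = B + -1.34·ex + -2.84·ey = (-5.4258,-2.8177)

-5.43 -2.82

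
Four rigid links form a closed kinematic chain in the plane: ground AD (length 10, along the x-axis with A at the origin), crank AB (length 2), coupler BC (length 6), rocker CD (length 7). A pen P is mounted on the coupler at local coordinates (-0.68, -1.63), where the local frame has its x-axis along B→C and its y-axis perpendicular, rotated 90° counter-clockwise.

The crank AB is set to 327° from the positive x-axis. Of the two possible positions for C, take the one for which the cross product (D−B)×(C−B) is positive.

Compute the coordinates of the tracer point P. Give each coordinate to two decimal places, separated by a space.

2.81 -2.44

A=(0,0), D=(10.00,0)
B = A + 2.00·(cos327°, sin327°) = (1.6773, -1.0893)
|BD| = 8.3936
circle(B,6.00) ∩ circle(D,7.00): a=3.4224, h=4.9282
  candidates: C₊=(4.4313,4.2414) cross=41.365; C₋=(5.7104,-5.5316) cross=-41.365
  mode + wants cross > 0 → take C=(4.4313,4.2414) (cross=41.365)
ex = (C−B)/|BC| = (0.4590,0.8884); ey = (-0.8884,0.4590)
P = B + -0.68·ex + -1.63·ey = (2.8134,-2.4416)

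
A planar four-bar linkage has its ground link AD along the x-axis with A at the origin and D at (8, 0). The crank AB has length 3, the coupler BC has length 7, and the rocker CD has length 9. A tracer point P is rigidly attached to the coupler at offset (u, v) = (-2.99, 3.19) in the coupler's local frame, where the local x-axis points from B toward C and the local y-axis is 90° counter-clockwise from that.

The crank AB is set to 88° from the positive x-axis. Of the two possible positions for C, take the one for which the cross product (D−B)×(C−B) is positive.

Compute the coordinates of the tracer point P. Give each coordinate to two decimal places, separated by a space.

A=(0,0), D=(8.00,0)
B = A + 3.00·(cos88°, sin88°) = (0.1047, 2.9982)
|BD| = 8.4454
circle(B,7.00) ∩ circle(D,9.00): a=2.3282, h=6.6015
  candidates: C₊=(4.6248,8.3431) cross=55.752; C₋=(-0.0623,-3.9998) cross=-55.752
  mode + wants cross > 0 → take C=(4.6248,8.3431) (cross=55.752)
ex = (C−B)/|BC| = (0.6457,0.7636); ey = (-0.7636,0.6457)
P = B + -2.99·ex + 3.19·ey = (-4.2618,2.7750)

-4.26 2.77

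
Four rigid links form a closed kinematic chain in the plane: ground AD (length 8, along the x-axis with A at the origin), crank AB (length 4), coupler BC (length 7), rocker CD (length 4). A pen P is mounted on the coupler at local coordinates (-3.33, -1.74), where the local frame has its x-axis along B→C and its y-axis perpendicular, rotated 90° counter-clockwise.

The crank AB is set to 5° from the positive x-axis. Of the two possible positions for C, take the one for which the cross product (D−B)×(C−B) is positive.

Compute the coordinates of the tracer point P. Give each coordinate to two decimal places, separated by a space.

1.66 -2.61

A=(0,0), D=(8.00,0)
B = A + 4.00·(cos5°, sin5°) = (3.9848, 0.3486)
|BD| = 4.0303
circle(B,7.00) ∩ circle(D,4.00): a=6.1091, h=3.4174
  candidates: C₊=(10.3666,3.2248) cross=13.773; C₋=(9.7754,-3.5844) cross=-13.773
  mode + wants cross > 0 → take C=(10.3666,3.2248) (cross=13.773)
ex = (C−B)/|BC| = (0.9117,0.4109); ey = (-0.4109,0.9117)
P = B + -3.33·ex + -1.74·ey = (1.6638,-2.6059)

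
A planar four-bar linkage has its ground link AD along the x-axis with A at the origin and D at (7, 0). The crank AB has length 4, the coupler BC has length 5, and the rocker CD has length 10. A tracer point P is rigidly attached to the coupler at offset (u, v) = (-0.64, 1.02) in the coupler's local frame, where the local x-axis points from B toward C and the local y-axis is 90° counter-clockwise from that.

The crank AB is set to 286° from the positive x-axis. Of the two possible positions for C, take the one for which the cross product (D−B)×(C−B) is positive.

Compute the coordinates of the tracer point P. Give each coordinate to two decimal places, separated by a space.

1.03 -5.05

A=(0,0), D=(7.00,0)
B = A + 4.00·(cos286°, sin286°) = (1.1025, -3.8450)
|BD| = 7.0402
circle(B,5.00) ∩ circle(D,10.00): a=-1.8065, h=4.6623
  candidates: C₊=(-2.9570,-0.9262) cross=32.823; C₋=(2.1356,-8.7372) cross=-32.823
  mode + wants cross > 0 → take C=(-2.9570,-0.9262) (cross=32.823)
ex = (C−B)/|BC| = (-0.8119,0.5838); ey = (-0.5838,-0.8119)
P = B + -0.64·ex + 1.02·ey = (1.0267,-5.0468)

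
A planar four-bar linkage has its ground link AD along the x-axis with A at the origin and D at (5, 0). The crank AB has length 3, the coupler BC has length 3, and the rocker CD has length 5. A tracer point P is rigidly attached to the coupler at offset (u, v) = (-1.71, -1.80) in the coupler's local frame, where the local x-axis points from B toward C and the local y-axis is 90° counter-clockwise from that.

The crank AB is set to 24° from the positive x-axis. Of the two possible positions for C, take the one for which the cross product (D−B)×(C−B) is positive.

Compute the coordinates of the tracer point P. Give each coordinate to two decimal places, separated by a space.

4.79 -0.18

A=(0,0), D=(5.00,0)
B = A + 3.00·(cos24°, sin24°) = (2.7406, 1.2202)
|BD| = 2.5678
circle(B,3.00) ∩ circle(D,5.00): a=-1.8316, h=2.3760
  candidates: C₊=(2.2581,4.1811) cross=6.101; C₋=(0.0000,0.0000) cross=-6.101
  mode + wants cross > 0 → take C=(2.2581,4.1811) (cross=6.101)
ex = (C−B)/|BC| = (-0.1608,0.9870); ey = (-0.9870,-0.1608)
P = B + -1.71·ex + -1.80·ey = (4.7922,-0.1780)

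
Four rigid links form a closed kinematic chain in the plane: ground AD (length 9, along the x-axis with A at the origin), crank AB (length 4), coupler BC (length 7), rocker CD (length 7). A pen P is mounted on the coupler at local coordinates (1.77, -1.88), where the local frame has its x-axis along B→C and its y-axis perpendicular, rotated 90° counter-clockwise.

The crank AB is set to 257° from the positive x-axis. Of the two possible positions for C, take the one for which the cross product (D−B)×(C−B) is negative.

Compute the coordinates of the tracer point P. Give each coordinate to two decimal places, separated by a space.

0.16 -6.25

A=(0,0), D=(9.00,0)
B = A + 4.00·(cos257°, sin257°) = (-0.8998, -3.8975)
|BD| = 10.6394
circle(B,7.00) ∩ circle(D,7.00): a=5.3197, h=4.5498
  candidates: C₊=(2.3834,2.2848) cross=48.407; C₋=(5.7168,-6.1823) cross=-48.407
  mode - wants cross < 0 → take C=(5.7168,-6.1823) (cross=-48.407)
ex = (C−B)/|BC| = (0.9452,-0.3264); ey = (0.3264,0.9452)
P = B + 1.77·ex + -1.88·ey = (0.1596,-6.2522)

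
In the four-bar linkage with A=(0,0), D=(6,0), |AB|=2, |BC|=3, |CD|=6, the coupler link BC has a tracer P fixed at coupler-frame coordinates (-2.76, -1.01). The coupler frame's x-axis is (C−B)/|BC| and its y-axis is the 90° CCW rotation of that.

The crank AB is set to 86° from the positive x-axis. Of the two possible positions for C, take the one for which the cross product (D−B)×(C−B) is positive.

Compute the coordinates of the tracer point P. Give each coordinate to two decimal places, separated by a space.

A=(0,0), D=(6.00,0)
B = A + 2.00·(cos86°, sin86°) = (0.1395, 1.9951)
|BD| = 6.1908
circle(B,3.00) ∩ circle(D,6.00): a=0.9147, h=2.8571
  candidates: C₊=(1.9262,4.4050) cross=17.688; C₋=(0.0847,-1.0044) cross=-17.688
  mode + wants cross > 0 → take C=(1.9262,4.4050) (cross=17.688)
ex = (C−B)/|BC| = (0.5956,0.8033); ey = (-0.8033,0.5956)
P = B + -2.76·ex + -1.01·ey = (-0.6929,-0.8235)

-0.69 -0.82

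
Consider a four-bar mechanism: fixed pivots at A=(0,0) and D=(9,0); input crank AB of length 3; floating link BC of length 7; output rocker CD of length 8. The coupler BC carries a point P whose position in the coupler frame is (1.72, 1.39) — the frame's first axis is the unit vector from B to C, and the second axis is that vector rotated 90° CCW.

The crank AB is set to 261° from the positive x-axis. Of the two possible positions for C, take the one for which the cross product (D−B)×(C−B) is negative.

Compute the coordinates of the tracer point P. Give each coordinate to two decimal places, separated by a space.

A=(0,0), D=(9.00,0)
B = A + 3.00·(cos261°, sin261°) = (-0.4693, -2.9631)
|BD| = 9.9221
circle(B,7.00) ∩ circle(D,8.00): a=4.2051, h=5.5961
  candidates: C₊=(1.8728,3.6335) cross=55.525; C₋=(5.2151,-7.0480) cross=-55.525
  mode - wants cross < 0 → take C=(5.2151,-7.0480) (cross=-55.525)
ex = (C−B)/|BC| = (0.8121,-0.5836); ey = (0.5836,0.8121)
P = B + 1.72·ex + 1.39·ey = (1.7386,-2.8380)

1.74 -2.84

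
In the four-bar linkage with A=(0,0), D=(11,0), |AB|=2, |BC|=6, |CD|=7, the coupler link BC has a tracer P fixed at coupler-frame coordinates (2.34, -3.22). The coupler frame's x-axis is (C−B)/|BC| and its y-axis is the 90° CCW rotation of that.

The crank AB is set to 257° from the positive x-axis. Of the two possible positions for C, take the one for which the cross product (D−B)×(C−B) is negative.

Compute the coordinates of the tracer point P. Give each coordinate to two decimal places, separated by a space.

A=(0,0), D=(11.00,0)
B = A + 2.00·(cos257°, sin257°) = (-0.4499, -1.9487)
|BD| = 11.6146
circle(B,6.00) ∩ circle(D,7.00): a=5.2476, h=2.9090
  candidates: C₊=(4.2353,1.7995) cross=33.787; C₋=(5.2114,-3.9360) cross=-33.787
  mode - wants cross < 0 → take C=(5.2114,-3.9360) (cross=-33.787)
ex = (C−B)/|BC| = (0.9436,-0.3312); ey = (0.3312,0.9436)
P = B + 2.34·ex + -3.22·ey = (0.6915,-5.7620)

0.69 -5.76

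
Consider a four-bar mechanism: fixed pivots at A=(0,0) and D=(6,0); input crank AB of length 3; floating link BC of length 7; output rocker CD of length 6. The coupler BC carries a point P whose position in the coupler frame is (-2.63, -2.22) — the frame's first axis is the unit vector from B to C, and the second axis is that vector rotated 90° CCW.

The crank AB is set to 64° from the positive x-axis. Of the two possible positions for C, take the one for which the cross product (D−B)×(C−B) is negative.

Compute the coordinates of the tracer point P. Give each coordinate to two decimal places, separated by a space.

-1.08 5.17

A=(0,0), D=(6.00,0)
B = A + 3.00·(cos64°, sin64°) = (1.3151, 2.6964)
|BD| = 5.4054
circle(B,7.00) ∩ circle(D,6.00): a=3.9052, h=5.8094
  candidates: C₊=(7.5977,5.7834) cross=31.402; C₋=(1.8019,-4.2867) cross=-31.402
  mode - wants cross < 0 → take C=(1.8019,-4.2867) (cross=-31.402)
ex = (C−B)/|BC| = (0.0695,-0.9976); ey = (0.9976,0.0695)
P = B + -2.63·ex + -2.22·ey = (-1.0824,5.1656)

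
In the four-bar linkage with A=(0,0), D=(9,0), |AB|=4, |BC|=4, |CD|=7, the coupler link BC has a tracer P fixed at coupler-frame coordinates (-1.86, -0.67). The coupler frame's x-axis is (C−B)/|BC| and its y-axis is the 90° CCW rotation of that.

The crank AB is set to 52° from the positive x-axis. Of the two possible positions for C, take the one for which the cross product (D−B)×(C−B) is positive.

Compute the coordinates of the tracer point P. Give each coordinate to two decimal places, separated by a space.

1.60 1.37

A=(0,0), D=(9.00,0)
B = A + 4.00·(cos52°, sin52°) = (2.4626, 3.1520)
|BD| = 7.2576
circle(B,4.00) ∩ circle(D,7.00): a=1.3553, h=3.7634
  candidates: C₊=(5.3179,5.9534) cross=27.313; C₋=(2.0490,-0.8265) cross=-27.313
  mode + wants cross > 0 → take C=(5.3179,5.9534) (cross=27.313)
ex = (C−B)/|BC| = (0.7138,0.7003); ey = (-0.7003,0.7138)
P = B + -1.86·ex + -0.67·ey = (1.6042,1.3712)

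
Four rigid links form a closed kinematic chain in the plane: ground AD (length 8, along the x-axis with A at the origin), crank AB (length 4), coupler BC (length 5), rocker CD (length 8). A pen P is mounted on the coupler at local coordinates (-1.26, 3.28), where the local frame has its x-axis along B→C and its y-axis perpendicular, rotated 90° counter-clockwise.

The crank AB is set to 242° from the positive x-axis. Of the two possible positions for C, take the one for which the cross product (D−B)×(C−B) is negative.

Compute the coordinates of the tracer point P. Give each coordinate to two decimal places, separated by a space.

A=(0,0), D=(8.00,0)
B = A + 4.00·(cos242°, sin242°) = (-1.8779, -3.5318)
|BD| = 10.4903
circle(B,5.00) ∩ circle(D,8.00): a=3.3863, h=3.6787
  candidates: C₊=(0.0722,1.0723) cross=38.591; C₋=(2.5492,-5.8557) cross=-38.591
  mode - wants cross < 0 → take C=(2.5492,-5.8557) (cross=-38.591)
ex = (C−B)/|BC| = (0.8854,-0.4648); ey = (0.4648,0.8854)
P = B + -1.26·ex + 3.28·ey = (-1.4690,-0.0420)

-1.47 -0.04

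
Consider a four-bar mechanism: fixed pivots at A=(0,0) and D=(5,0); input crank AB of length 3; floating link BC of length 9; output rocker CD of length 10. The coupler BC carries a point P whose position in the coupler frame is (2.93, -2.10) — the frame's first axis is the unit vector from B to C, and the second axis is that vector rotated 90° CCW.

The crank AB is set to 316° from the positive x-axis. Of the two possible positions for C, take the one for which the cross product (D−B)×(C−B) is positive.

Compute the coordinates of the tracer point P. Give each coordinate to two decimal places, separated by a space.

1.75 1.50

A=(0,0), D=(5.00,0)
B = A + 3.00·(cos316°, sin316°) = (2.1580, -2.0840)
|BD| = 3.5242
circle(B,9.00) ∩ circle(D,10.00): a=-0.9336, h=8.9514
  candidates: C₊=(-3.8882,4.5826) cross=31.546; C₋=(6.6985,-9.8547) cross=-31.546
  mode + wants cross > 0 → take C=(-3.8882,4.5826) (cross=31.546)
ex = (C−B)/|BC| = (-0.6718,0.7407); ey = (-0.7407,-0.6718)
P = B + 2.93·ex + -2.10·ey = (1.7452,1.4972)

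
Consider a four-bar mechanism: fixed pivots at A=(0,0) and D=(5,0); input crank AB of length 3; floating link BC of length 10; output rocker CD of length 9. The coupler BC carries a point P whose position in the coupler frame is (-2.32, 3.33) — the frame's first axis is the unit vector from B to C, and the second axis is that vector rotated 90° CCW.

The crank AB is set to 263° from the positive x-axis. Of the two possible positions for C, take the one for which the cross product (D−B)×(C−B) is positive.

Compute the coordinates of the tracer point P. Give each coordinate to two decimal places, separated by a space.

A=(0,0), D=(5.00,0)
B = A + 3.00·(cos263°, sin263°) = (-0.3656, -2.9776)
|BD| = 6.1365
circle(B,10.00) ∩ circle(D,9.00): a=4.6164, h=8.8707
  candidates: C₊=(-0.6335,7.0188) cross=54.435; C₋=(7.9752,-8.4940) cross=-54.435
  mode + wants cross > 0 → take C=(-0.6335,7.0188) (cross=54.435)
ex = (C−B)/|BC| = (-0.0268,0.9996); ey = (-0.9996,-0.0268)
P = B + -2.32·ex + 3.33·ey = (-3.6323,-5.3860)

-3.63 -5.39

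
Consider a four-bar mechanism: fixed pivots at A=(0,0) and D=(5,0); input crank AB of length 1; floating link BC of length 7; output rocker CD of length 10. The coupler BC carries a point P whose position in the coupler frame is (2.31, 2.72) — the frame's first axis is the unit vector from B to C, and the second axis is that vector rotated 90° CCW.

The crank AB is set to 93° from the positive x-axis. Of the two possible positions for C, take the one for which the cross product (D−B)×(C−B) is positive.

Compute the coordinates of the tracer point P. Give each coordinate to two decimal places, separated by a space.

-3.09 2.87

A=(0,0), D=(5.00,0)
B = A + 1.00·(cos93°, sin93°) = (-0.0523, 0.9986)
|BD| = 5.1501
circle(B,7.00) ∩ circle(D,10.00): a=-2.3763, h=6.5843
  candidates: C₊=(-1.1068,7.9187) cross=33.910; C₋=(-3.6603,-4.9999) cross=-33.910
  mode + wants cross > 0 → take C=(-1.1068,7.9187) (cross=33.910)
ex = (C−B)/|BC| = (-0.1506,0.9886); ey = (-0.9886,-0.1506)
P = B + 2.31·ex + 2.72·ey = (-3.0893,2.8725)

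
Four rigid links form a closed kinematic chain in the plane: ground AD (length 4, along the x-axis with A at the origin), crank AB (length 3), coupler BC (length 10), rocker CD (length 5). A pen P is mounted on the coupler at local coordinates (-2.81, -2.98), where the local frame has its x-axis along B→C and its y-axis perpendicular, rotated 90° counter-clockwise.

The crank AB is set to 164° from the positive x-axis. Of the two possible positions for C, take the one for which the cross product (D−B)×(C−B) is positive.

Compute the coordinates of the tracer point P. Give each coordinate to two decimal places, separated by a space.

A=(0,0), D=(4.00,0)
B = A + 3.00·(cos164°, sin164°) = (-2.8838, 0.8269)
|BD| = 6.9333
circle(B,10.00) ∩ circle(D,5.00): a=8.8753, h=4.6074
  candidates: C₊=(6.4777,4.3429) cross=31.945; C₋=(5.3787,-4.8062) cross=-31.945
  mode + wants cross > 0 → take C=(6.4777,4.3429) (cross=31.945)
ex = (C−B)/|BC| = (0.9362,0.3516); ey = (-0.3516,0.9362)
P = B + -2.81·ex + -2.98·ey = (-4.4666,-2.9508)

-4.47 -2.95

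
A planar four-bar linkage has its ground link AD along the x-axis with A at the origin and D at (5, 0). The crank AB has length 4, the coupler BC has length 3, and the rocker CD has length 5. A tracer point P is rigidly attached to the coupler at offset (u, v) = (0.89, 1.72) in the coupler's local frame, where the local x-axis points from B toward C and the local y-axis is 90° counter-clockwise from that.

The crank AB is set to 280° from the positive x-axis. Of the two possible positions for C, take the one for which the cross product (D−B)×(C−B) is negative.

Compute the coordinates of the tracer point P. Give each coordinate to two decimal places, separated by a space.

A=(0,0), D=(5.00,0)
B = A + 4.00·(cos280°, sin280°) = (0.6946, -3.9392)
|BD| = 5.8356
circle(B,3.00) ∩ circle(D,5.00): a=1.5469, h=2.5704
  candidates: C₊=(0.1007,-0.9986) cross=15.000; C₋=(3.5710,-4.7914) cross=-15.000
  mode - wants cross < 0 → take C=(3.5710,-4.7914) (cross=-15.000)
ex = (C−B)/|BC| = (0.9588,-0.2841); ey = (0.2841,0.9588)
P = B + 0.89·ex + 1.72·ey = (2.0365,-2.5429)

2.04 -2.54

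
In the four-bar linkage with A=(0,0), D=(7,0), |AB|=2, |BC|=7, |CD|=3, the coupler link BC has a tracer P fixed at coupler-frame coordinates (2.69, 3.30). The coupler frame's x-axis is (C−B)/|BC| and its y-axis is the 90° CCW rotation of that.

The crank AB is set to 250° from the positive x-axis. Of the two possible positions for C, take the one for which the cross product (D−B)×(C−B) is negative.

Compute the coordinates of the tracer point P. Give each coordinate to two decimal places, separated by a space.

A=(0,0), D=(7.00,0)
B = A + 2.00·(cos250°, sin250°) = (-0.6840, -1.8794)
|BD| = 7.9105
circle(B,7.00) ∩ circle(D,3.00): a=6.4835, h=2.6389
  candidates: C₊=(4.9869,2.2243) cross=20.875; C₋=(6.2408,-2.9023) cross=-20.875
  mode - wants cross < 0 → take C=(6.2408,-2.9023) (cross=-20.875)
ex = (C−B)/|BC| = (0.9893,-0.1461); ey = (0.1461,0.9893)
P = B + 2.69·ex + 3.30·ey = (2.4593,0.9921)

2.46 0.99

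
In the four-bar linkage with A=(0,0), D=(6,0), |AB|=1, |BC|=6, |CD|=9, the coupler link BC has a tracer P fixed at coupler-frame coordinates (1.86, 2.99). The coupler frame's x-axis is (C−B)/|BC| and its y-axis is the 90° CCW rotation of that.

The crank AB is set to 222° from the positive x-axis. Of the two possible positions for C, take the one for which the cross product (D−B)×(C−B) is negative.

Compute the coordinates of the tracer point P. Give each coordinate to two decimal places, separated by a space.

2.43 -2.19

A=(0,0), D=(6.00,0)
B = A + 1.00·(cos222°, sin222°) = (-0.7431, -0.6691)
|BD| = 6.7763
circle(B,6.00) ∩ circle(D,9.00): a=0.0677, h=5.9996
  candidates: C₊=(-1.2682,5.3079) cross=40.655; C₋=(-0.0833,-6.6327) cross=-40.655
  mode - wants cross < 0 → take C=(-0.0833,-6.6327) (cross=-40.655)
ex = (C−B)/|BC| = (0.1100,-0.9939); ey = (0.9939,0.1100)
P = B + 1.86·ex + 2.99·ey = (2.4333,-2.1890)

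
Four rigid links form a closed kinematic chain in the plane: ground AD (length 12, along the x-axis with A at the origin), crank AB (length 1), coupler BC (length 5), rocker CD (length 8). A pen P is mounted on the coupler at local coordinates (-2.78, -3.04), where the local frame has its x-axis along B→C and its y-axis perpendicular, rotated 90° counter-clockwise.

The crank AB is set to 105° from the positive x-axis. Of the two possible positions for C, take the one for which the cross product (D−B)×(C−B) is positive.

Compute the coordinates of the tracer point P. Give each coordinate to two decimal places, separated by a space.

-1.86 -2.83

A=(0,0), D=(12.00,0)
B = A + 1.00·(cos105°, sin105°) = (-0.2588, 0.9659)
|BD| = 12.2968
circle(B,5.00) ∩ circle(D,8.00): a=4.5626, h=2.0451
  candidates: C₊=(4.4504,2.6463) cross=25.148; C₋=(4.1291,-1.4312) cross=-25.148
  mode + wants cross > 0 → take C=(4.4504,2.6463) (cross=25.148)
ex = (C−B)/|BC| = (0.9418,0.3361); ey = (-0.3361,0.9418)
P = B + -2.78·ex + -3.04·ey = (-1.8555,-2.8315)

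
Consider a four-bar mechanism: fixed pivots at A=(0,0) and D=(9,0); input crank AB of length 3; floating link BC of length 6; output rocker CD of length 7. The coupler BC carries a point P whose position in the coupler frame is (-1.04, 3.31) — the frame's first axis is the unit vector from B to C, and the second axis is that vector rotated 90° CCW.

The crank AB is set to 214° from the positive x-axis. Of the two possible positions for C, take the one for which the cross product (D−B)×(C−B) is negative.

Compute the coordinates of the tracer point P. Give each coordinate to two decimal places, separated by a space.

-2.29 1.79

A=(0,0), D=(9.00,0)
B = A + 3.00·(cos214°, sin214°) = (-2.4871, -1.6776)
|BD| = 11.6090
circle(B,6.00) ∩ circle(D,7.00): a=5.2446, h=2.9145
  candidates: C₊=(2.2812,1.9642) cross=33.835; C₋=(3.1236,-3.8036) cross=-33.835
  mode - wants cross < 0 → take C=(3.1236,-3.8036) (cross=-33.835)
ex = (C−B)/|BC| = (0.9351,-0.3543); ey = (0.3543,0.9351)
P = B + -1.04·ex + 3.31·ey = (-2.2868,1.7862)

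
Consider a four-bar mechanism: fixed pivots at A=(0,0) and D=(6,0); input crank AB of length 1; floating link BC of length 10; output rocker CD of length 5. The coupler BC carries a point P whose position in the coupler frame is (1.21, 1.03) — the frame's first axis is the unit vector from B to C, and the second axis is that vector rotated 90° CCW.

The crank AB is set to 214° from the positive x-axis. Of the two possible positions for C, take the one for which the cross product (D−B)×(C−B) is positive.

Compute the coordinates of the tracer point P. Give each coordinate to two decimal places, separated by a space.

A=(0,0), D=(6.00,0)
B = A + 1.00·(cos214°, sin214°) = (-0.8290, -0.5592)
|BD| = 6.8519
circle(B,10.00) ∩ circle(D,5.00): a=8.8989, h=4.5618
  candidates: C₊=(7.6679,4.7136) cross=31.257; C₋=(8.4125,-4.3795) cross=-31.257
  mode + wants cross > 0 → take C=(7.6679,4.7136) (cross=31.257)
ex = (C−B)/|BC| = (0.8497,0.5273); ey = (-0.5273,0.8497)
P = B + 1.21·ex + 1.03·ey = (-0.3440,0.9540)

-0.34 0.95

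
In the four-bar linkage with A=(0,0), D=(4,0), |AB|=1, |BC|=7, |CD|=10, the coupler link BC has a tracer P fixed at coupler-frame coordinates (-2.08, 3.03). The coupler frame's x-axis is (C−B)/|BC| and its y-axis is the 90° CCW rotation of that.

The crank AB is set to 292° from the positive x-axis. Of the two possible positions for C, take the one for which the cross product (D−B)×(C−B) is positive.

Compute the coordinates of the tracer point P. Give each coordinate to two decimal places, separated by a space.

0.61 -4.59

A=(0,0), D=(4.00,0)
B = A + 1.00·(cos292°, sin292°) = (0.3746, -0.9272)
|BD| = 3.7421
circle(B,7.00) ∩ circle(D,10.00): a=-4.9434, h=4.9561
  candidates: C₊=(-5.6426,2.6496) cross=18.546; C₋=(-3.1866,-6.9536) cross=-18.546
  mode + wants cross > 0 → take C=(-5.6426,2.6496) (cross=18.546)
ex = (C−B)/|BC| = (-0.8596,0.5110); ey = (-0.5110,-0.8596)
P = B + -2.08·ex + 3.03·ey = (0.6143,-4.5946)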